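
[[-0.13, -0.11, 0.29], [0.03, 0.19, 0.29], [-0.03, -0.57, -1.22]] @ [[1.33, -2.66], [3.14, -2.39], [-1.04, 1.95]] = [[-0.82, 1.17], [0.33, 0.03], [-0.56, -0.94]]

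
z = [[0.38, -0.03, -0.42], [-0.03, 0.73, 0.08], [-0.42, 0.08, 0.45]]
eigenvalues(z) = [-0.01, 0.88, 0.69]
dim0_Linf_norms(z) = [0.42, 0.73, 0.45]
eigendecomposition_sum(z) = [[-0.00,0.0,-0.0], [0.0,-0.0,0.00], [-0.0,0.00,-0.00]] + [[0.30,-0.24,-0.34], [-0.24,0.20,0.27], [-0.34,0.27,0.38]] + [[0.08, 0.21, -0.08], [0.21, 0.53, -0.19], [-0.08, -0.19, 0.07]]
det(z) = -0.00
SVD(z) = [[-0.58, -0.35, 0.73], [0.47, -0.88, -0.04], [0.66, 0.32, 0.68]] @ diag([0.878897473835671, 0.6889683299083756, 0.007865803744046548]) @ [[-0.58,0.47,0.66],  [-0.35,-0.88,0.32],  [-0.73,0.04,-0.68]]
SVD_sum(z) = [[0.3,  -0.24,  -0.34], [-0.24,  0.20,  0.27], [-0.34,  0.27,  0.38]] + [[0.08, 0.21, -0.08], [0.21, 0.53, -0.19], [-0.08, -0.19, 0.07]] + [[-0.00, 0.0, -0.0],[0.0, -0.00, 0.00],[-0.00, 0.00, -0.00]]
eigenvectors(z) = [[0.73, 0.58, -0.35], [-0.04, -0.47, -0.88], [0.68, -0.66, 0.32]]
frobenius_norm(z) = 1.12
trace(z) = 1.56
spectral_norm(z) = 0.88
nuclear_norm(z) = 1.58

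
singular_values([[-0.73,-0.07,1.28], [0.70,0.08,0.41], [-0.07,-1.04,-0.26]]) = [1.49, 1.1, 0.75]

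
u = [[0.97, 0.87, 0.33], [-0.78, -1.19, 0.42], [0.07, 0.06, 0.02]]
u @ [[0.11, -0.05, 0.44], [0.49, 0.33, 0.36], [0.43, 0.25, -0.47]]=[[0.67, 0.32, 0.58], [-0.49, -0.25, -0.97], [0.05, 0.02, 0.04]]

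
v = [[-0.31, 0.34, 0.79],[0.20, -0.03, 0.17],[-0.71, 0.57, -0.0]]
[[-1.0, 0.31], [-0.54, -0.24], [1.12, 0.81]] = v @ [[-0.93,-1.14], [0.8,0.00], [-1.97,-0.05]]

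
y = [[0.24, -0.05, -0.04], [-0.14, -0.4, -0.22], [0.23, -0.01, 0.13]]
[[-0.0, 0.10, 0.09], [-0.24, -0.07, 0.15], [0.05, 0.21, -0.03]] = y@ [[0.12,0.46,0.25], [0.47,-0.43,-0.09], [0.18,0.79,-0.69]]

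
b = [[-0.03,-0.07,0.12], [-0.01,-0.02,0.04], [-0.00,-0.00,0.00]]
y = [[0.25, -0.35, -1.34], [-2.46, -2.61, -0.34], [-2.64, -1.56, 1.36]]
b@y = [[-0.15, 0.01, 0.23], [-0.06, -0.01, 0.07], [0.0, 0.0, 0.00]]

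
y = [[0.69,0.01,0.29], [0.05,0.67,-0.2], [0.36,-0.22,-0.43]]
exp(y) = [[2.07, -0.03, 0.35], [0.05, 1.98, -0.23], [0.43, -0.26, 0.72]]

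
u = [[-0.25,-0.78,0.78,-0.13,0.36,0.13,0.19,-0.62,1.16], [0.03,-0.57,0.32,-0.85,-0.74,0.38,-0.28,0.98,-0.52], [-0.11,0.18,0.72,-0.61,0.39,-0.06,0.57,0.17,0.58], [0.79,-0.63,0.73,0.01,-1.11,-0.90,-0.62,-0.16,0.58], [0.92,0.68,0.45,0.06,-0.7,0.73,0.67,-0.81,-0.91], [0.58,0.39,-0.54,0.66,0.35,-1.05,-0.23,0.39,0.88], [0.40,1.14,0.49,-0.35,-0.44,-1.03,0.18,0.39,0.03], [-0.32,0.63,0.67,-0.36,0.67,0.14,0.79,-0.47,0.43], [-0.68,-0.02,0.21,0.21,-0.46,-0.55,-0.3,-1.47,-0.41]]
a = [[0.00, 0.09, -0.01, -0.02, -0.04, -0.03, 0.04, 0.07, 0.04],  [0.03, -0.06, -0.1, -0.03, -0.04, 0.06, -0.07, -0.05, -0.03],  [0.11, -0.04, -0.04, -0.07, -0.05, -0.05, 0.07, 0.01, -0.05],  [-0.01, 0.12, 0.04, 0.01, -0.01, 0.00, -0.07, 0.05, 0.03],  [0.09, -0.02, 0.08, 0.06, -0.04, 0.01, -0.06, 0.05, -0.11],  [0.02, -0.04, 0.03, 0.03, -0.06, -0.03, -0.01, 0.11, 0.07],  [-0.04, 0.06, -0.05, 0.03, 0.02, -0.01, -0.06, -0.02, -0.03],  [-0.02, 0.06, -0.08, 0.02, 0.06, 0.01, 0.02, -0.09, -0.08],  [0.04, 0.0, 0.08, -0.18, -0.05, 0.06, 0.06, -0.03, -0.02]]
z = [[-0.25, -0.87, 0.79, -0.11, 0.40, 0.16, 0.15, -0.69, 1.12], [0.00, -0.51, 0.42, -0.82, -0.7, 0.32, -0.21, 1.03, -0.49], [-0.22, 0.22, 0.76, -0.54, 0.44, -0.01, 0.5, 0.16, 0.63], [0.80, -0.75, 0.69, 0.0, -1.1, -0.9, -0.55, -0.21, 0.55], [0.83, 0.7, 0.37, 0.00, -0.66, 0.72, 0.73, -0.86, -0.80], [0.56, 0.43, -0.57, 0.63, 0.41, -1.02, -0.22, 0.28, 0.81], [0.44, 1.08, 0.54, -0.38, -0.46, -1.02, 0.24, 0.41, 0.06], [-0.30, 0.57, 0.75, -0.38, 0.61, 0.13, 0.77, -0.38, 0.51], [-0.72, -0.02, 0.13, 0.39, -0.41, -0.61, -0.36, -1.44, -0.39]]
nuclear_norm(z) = 13.10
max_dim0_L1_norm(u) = 5.5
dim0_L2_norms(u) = [1.61, 1.92, 1.73, 1.36, 1.88, 2.0, 1.44, 2.18, 2.06]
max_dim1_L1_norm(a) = 0.52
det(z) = 0.00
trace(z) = -2.21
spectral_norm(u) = 2.58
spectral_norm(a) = 0.28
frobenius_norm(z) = 5.42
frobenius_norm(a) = 0.51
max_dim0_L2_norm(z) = 2.19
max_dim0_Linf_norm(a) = 0.18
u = z + a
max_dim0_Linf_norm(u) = 1.47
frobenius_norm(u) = 5.45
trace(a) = -0.33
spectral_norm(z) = 2.48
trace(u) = -2.54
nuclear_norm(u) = 13.33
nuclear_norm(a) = 1.28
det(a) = 0.00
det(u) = -0.02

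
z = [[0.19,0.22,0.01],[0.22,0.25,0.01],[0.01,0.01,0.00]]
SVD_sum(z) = [[0.19,0.22,0.01], [0.22,0.25,0.01], [0.01,0.01,0.00]] + [[-0.0, 0.00, 0.0], [0.00, -0.0, -0.00], [0.00, -0.00, -0.0]] + [[0.00,-0.00,0.00], [-0.00,0.0,-0.0], [0.00,-0.0,0.00]]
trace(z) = 0.44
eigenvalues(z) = [0.44, -0.0, 0.0]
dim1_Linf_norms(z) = [0.22, 0.25, 0.01]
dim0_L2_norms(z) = [0.29, 0.33, 0.01]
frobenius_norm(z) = 0.44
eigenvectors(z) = [[-0.66, -0.69, 0.3],  [-0.75, 0.58, -0.3],  [-0.03, 0.43, 0.90]]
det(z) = -0.00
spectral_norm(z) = 0.44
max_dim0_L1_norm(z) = 0.48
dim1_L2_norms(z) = [0.29, 0.33, 0.01]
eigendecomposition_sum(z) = [[0.19,0.22,0.01], [0.22,0.25,0.01], [0.01,0.01,0.0]] + [[-0.0, 0.0, 0.00], [0.0, -0.00, -0.0], [0.0, -0.0, -0.00]] + [[0.00, -0.0, 0.00], [-0.0, 0.0, -0.00], [0.00, -0.00, 0.00]]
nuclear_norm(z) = 0.44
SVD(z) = [[-0.66, 0.69, 0.30],  [-0.75, -0.58, -0.30],  [-0.03, -0.43, 0.90]] @ diag([0.44248595461286977, 0.002485954612869881, 2.072882005659014e-18]) @ [[-0.66, -0.75, -0.03],[-0.69, 0.58, 0.43],[0.3, -0.3, 0.90]]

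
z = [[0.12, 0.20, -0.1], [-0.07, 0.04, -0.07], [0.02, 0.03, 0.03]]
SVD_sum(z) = [[0.11, 0.20, -0.1],  [0.01, 0.02, -0.01],  [0.01, 0.02, -0.01]] + [[0.01, -0.00, 0.01], [-0.08, 0.01, -0.06], [0.02, -0.00, 0.02]] + [[0.00, -0.00, -0.0], [-0.0, 0.0, 0.01], [-0.01, 0.02, 0.02]]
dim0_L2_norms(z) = [0.14, 0.21, 0.13]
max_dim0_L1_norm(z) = 0.27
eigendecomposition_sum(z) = [[(0.06+0.04j),0.10-0.05j,(-0.04+0.09j)],[(-0.03+0.03j),(0.02+0.07j),(-0.05-0.03j)],[0.01+0.00j,0.01-0.02j,(-0+0.02j)]] + [[0.06-0.04j, (0.1+0.05j), (-0.04-0.09j)], [-0.03-0.03j, (0.02-0.07j), -0.05+0.03j], [0.01-0.00j, (0.01+0.02j), (-0-0.02j)]] + [[0.00+0.00j, -0.00+0.00j, (-0.03-0j)], [-0.00-0.00j, 0.00-0.00j, 0.03+0.00j], [-0.00-0.00j, 0.00-0.00j, (0.03+0j)]]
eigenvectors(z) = [[(-0.84+0j), -0.84-0.00j, (-0.58+0j)], [(0.11-0.51j), 0.11+0.51j, (0.54+0j)], [(-0.14+0.05j), (-0.14-0.05j), (0.6+0j)]]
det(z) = 0.00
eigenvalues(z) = [(0.08+0.13j), (0.08-0.13j), (0.04+0j)]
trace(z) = 0.19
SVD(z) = [[-0.99, 0.09, -0.11], [-0.12, -0.95, 0.28], [-0.08, 0.29, 0.95]] @ diag([0.25615900113647866, 0.10712872897436748, 0.03009985988502305]) @ [[-0.44,-0.80,0.41], [0.78,-0.11,0.62], [-0.45,0.59,0.67]]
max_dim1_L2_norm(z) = 0.25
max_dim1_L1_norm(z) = 0.42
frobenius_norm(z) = 0.28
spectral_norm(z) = 0.26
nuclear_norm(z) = 0.39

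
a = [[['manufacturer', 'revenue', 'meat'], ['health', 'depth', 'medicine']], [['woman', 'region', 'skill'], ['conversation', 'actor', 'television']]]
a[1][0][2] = 'skill'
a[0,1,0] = 'health'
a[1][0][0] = 'woman'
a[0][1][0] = 'health'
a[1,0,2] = 'skill'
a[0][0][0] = 'manufacturer'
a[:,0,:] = [['manufacturer', 'revenue', 'meat'], ['woman', 'region', 'skill']]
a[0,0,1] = 'revenue'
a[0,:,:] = [['manufacturer', 'revenue', 'meat'], ['health', 'depth', 'medicine']]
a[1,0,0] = 'woman'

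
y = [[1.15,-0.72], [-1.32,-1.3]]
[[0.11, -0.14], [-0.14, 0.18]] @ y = [[0.31, 0.10],[-0.40, -0.13]]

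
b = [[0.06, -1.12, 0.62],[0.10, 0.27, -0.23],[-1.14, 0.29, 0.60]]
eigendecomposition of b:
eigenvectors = [[(0.07-0.6j), (0.07+0.6j), 0.51+0.00j],  [(-0.1+0.16j), (-0.1-0.16j), 0.44+0.00j],  [(0.78+0j), (0.78-0j), (0.74+0j)]]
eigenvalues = [(0.47+0.94j), (0.47-0.94j), (-0+0j)]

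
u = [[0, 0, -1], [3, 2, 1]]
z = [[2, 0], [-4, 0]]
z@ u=[[0, 0, -2], [0, 0, 4]]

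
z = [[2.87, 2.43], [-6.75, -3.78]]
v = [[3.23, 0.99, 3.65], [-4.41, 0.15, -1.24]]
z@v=[[-1.45, 3.21, 7.46], [-5.13, -7.25, -19.95]]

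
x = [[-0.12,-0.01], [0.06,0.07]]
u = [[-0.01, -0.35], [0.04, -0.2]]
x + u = [[-0.13,-0.36],[0.1,-0.13]]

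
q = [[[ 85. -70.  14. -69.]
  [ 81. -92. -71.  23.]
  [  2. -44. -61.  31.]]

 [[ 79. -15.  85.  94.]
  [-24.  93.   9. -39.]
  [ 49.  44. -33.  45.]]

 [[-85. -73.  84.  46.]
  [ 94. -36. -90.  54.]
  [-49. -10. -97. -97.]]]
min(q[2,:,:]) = -97.0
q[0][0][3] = -69.0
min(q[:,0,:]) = -85.0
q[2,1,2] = -90.0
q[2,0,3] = 46.0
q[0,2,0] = 2.0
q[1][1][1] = 93.0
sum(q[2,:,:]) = -259.0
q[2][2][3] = -97.0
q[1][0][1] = -15.0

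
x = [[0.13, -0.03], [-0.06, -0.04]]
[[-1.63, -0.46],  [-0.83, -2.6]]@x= [[-0.18, 0.07], [0.05, 0.13]]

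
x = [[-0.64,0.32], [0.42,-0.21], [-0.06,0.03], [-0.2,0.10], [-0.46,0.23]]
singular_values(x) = [1.03, 0.0]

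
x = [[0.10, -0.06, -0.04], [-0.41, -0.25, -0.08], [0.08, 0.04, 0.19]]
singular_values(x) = [0.5, 0.18, 0.1]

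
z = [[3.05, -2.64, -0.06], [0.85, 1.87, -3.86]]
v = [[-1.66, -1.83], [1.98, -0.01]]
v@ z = [[-6.62, 0.96, 7.16], [6.03, -5.25, -0.08]]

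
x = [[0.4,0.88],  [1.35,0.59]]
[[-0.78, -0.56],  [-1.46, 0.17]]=x@[[-0.86, 0.50], [-0.5, -0.86]]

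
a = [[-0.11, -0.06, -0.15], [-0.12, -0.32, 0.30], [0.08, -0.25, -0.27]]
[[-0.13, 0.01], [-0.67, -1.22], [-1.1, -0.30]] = a@ [[-1.49, 0.21], [3.24, 2.58], [0.64, -1.23]]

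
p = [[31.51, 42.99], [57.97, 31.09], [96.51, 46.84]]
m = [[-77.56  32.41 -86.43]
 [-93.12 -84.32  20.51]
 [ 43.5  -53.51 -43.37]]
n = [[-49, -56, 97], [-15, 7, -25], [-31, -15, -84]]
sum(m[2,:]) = -53.379999999999995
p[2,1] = 46.84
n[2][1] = -15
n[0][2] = 97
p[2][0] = 96.51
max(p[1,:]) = 57.97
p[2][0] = 96.51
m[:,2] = [-86.43, 20.51, -43.37]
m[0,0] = -77.56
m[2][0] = 43.5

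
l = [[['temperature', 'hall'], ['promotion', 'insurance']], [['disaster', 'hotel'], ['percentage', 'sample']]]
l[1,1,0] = 'percentage'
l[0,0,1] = 'hall'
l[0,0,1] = 'hall'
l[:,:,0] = [['temperature', 'promotion'], ['disaster', 'percentage']]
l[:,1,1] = ['insurance', 'sample']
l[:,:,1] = [['hall', 'insurance'], ['hotel', 'sample']]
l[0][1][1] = 'insurance'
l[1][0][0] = 'disaster'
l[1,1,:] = ['percentage', 'sample']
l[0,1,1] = 'insurance'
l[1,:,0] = ['disaster', 'percentage']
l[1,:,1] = ['hotel', 'sample']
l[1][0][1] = 'hotel'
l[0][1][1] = 'insurance'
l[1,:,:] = [['disaster', 'hotel'], ['percentage', 'sample']]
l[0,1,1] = 'insurance'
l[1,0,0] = 'disaster'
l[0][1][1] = 'insurance'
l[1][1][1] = 'sample'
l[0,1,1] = 'insurance'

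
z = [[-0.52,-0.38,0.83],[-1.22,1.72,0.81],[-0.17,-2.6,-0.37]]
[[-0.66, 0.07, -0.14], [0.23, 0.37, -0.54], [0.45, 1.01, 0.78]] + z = [[-1.18, -0.31, 0.69], [-0.99, 2.09, 0.27], [0.28, -1.59, 0.41]]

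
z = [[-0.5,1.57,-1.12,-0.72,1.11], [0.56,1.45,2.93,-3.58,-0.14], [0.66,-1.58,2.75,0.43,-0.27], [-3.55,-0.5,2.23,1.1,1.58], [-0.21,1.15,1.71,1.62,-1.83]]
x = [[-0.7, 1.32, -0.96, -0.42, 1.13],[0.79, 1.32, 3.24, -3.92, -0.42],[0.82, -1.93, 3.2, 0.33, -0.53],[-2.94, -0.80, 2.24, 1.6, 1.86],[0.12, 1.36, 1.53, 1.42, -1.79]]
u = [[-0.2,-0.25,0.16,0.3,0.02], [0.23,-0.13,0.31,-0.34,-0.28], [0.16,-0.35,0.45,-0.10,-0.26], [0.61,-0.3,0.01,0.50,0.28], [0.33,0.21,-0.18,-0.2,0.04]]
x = z + u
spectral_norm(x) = 5.73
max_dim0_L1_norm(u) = 1.53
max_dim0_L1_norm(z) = 10.74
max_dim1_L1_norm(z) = 8.96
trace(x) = 3.63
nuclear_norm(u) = 2.45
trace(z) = 2.97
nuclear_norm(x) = 17.43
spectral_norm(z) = 5.19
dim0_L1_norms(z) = [5.48, 6.25, 10.74, 7.45, 4.93]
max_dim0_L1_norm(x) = 11.17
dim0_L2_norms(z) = [3.69, 2.94, 5.03, 4.17, 2.68]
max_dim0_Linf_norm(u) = 0.61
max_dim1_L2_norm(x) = 5.33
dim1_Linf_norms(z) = [1.57, 3.58, 2.75, 3.55, 1.83]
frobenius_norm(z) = 8.49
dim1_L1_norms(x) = [4.53, 9.69, 6.81, 9.44, 6.22]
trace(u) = 0.66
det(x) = -124.21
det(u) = 0.00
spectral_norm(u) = 0.91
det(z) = -157.55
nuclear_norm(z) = 17.09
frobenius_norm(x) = 8.82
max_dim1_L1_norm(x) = 9.69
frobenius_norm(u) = 1.42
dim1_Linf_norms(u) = [0.3, 0.34, 0.45, 0.61, 0.33]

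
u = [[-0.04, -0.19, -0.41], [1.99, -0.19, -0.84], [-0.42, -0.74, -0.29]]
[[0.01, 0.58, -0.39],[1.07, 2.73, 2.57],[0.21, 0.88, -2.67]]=u@[[0.57, 0.87, 1.32], [-0.70, -1.34, 3.11], [0.24, -0.89, -0.63]]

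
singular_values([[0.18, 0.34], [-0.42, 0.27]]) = [0.5, 0.38]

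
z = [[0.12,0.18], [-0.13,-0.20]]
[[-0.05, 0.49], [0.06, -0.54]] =z @ [[-0.06, 0.21], [-0.25, 2.58]]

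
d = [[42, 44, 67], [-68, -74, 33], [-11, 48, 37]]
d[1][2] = 33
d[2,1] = 48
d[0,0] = 42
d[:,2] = [67, 33, 37]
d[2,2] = 37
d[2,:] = [-11, 48, 37]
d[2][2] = 37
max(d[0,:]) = 67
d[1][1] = -74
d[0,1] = 44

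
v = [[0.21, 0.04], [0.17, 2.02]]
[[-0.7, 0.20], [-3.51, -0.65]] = v @ [[-3.05, 1.02], [-1.48, -0.41]]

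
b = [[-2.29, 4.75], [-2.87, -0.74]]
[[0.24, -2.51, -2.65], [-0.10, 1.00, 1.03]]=b@[[0.02, -0.19, -0.19],[0.06, -0.62, -0.65]]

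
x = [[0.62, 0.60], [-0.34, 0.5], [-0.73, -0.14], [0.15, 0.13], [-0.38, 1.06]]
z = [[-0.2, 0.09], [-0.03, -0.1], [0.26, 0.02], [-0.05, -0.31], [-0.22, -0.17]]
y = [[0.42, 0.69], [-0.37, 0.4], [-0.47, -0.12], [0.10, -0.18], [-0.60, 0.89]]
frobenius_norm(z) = 0.55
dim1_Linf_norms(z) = [0.2, 0.1, 0.26, 0.31, 0.22]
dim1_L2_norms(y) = [0.81, 0.54, 0.49, 0.21, 1.07]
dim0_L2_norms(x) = [1.1, 1.33]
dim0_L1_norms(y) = [1.96, 2.28]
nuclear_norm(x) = 2.42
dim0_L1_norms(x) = [2.22, 2.43]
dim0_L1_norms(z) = [0.76, 0.69]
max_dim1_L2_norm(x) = 1.13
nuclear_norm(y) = 2.14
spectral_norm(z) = 0.44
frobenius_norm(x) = 1.72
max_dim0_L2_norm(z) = 0.4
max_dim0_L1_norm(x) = 2.43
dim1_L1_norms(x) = [1.22, 0.84, 0.87, 0.28, 1.44]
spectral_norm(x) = 1.33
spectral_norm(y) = 1.28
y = x + z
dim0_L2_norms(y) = [0.95, 1.21]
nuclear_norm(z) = 0.77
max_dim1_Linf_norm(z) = 0.31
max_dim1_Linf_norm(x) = 1.06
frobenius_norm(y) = 1.54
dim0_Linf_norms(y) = [0.6, 0.89]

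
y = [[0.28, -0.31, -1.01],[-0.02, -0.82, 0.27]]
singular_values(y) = [1.09, 0.86]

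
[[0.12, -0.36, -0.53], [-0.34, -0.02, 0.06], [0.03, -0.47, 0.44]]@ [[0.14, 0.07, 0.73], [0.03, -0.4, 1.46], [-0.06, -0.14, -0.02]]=[[0.04, 0.23, -0.43], [-0.05, -0.02, -0.28], [-0.04, 0.13, -0.67]]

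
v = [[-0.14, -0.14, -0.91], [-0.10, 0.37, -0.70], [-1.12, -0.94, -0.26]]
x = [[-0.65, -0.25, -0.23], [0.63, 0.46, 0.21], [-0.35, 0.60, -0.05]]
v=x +[[0.51, 0.11, -0.68],[-0.73, -0.09, -0.91],[-0.77, -1.54, -0.21]]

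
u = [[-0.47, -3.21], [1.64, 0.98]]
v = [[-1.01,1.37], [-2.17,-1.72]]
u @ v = [[7.44, 4.88],[-3.78, 0.56]]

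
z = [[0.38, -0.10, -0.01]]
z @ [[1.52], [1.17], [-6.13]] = [[0.52]]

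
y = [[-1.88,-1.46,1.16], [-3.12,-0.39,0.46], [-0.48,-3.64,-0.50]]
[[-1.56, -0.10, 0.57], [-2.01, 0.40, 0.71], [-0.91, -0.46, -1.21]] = y @ [[0.6, -0.17, -0.18], [0.19, 0.17, 0.28], [-0.13, -0.15, 0.55]]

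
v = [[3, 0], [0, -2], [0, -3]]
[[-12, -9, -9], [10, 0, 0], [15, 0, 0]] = v@[[-4, -3, -3], [-5, 0, 0]]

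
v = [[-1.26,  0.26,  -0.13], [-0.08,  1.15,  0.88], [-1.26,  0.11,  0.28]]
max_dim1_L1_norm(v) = 2.11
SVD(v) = [[-0.65, 0.31, -0.70],[-0.37, -0.93, -0.07],[-0.67, 0.21, 0.71]] @ diag([1.8620089835779265, 1.3784988399735194, 0.2935361873206753]) @ [[0.91, -0.36, -0.23], [-0.42, -0.70, -0.58], [-0.05, -0.62, 0.78]]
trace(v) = 0.17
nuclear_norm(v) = 3.53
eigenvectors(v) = [[0.78,0.16,-0.11], [-0.18,0.79,-0.99], [0.59,-0.59,0.04]]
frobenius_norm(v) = 2.34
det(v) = -0.75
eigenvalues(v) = [-1.42, 0.48, 1.11]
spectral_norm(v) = 1.86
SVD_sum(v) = [[-1.09, 0.43, 0.28], [-0.62, 0.24, 0.16], [-1.13, 0.44, 0.29]] + [[-0.18, -0.3, -0.25],  [0.54, 0.89, 0.74],  [-0.12, -0.2, -0.17]] + [[0.01, 0.13, -0.16], [0.00, 0.01, -0.02], [-0.01, -0.13, 0.16]]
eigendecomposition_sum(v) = [[-1.26, 0.13, -0.17], [0.29, -0.03, 0.04], [-0.95, 0.1, -0.13]] + [[0.09, -0.02, -0.13], [0.45, -0.07, -0.62], [-0.34, 0.05, 0.46]] + [[-0.09, 0.14, 0.16], [-0.82, 1.25, 1.46], [0.03, -0.05, -0.05]]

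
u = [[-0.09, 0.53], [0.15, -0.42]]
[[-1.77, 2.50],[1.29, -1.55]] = u@[[-1.50, 5.42], [-3.6, 5.63]]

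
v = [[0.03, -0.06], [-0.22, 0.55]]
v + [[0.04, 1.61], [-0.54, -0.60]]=[[0.07,  1.55], [-0.76,  -0.05]]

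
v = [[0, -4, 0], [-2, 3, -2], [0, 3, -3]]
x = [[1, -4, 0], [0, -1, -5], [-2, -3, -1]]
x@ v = [[8, -16, 8], [2, -18, 17], [6, -4, 9]]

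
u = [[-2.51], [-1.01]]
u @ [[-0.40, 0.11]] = [[1.0,-0.28], [0.40,-0.11]]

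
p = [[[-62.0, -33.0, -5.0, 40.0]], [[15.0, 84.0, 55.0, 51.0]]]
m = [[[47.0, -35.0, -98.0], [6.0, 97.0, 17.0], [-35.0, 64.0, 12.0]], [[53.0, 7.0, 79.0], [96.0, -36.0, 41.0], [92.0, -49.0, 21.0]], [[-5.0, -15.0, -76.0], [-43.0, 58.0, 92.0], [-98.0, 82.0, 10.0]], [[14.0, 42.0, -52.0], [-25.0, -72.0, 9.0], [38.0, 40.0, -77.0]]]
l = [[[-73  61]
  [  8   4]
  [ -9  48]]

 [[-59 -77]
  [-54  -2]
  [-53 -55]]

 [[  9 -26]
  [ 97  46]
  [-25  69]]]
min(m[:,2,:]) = -98.0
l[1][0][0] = -59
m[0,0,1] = -35.0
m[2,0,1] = -15.0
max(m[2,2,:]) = 82.0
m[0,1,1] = 97.0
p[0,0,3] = 40.0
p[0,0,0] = -62.0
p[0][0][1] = -33.0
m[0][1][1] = 97.0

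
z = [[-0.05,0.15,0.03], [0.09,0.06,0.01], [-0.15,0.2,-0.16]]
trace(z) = -0.15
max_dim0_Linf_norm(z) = 0.2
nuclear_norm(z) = 0.53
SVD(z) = [[-0.39, -0.66, -0.64], [0.01, -0.7, 0.71], [-0.92, 0.27, 0.28]] @ diag([0.3195899967656813, 0.13215266240062687, 0.0787267920579633]) @ [[0.5, -0.76, 0.42], [-0.54, -0.65, -0.53], [0.68, 0.03, -0.73]]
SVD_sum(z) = [[-0.06, 0.1, -0.05],[0.00, -0.0, 0.0],[-0.15, 0.22, -0.12]] + [[0.05, 0.06, 0.05], [0.05, 0.06, 0.05], [-0.02, -0.02, -0.02]] + [[-0.03, -0.00, 0.04], [0.04, 0.0, -0.04], [0.02, 0.00, -0.02]]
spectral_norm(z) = 0.32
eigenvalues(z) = [(-0.14+0.06j), (-0.14-0.06j), (0.14+0j)]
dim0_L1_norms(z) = [0.29, 0.41, 0.2]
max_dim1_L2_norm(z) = 0.3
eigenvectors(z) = [[(0.13+0.24j), (0.13-0.24j), (0.63+0j)], [(0.02-0.1j), 0.02+0.10j, (0.75+0j)], [-0.96+0.00j, (-0.96-0j), 0.19+0.00j]]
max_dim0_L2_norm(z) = 0.26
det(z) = 0.00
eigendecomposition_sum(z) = [[-0.04+0.05j, 0.03-0.05j, 0.01+0.02j],[(0.02-0j), -0.02+0.01j, -0.01j],[(-0.08-0.21j), (0.09+0.18j), (-0.08+0j)]] + [[(-0.04-0.05j),0.03+0.05j,0.01-0.02j], [(0.02+0j),-0.02-0.01j,0.01j], [-0.08+0.21j,0.09-0.18j,(-0.08-0j)]] + [[(0.04+0j),(0.08-0j),(0.01+0j)], [0.04+0.00j,0.10-0.00j,0.01+0.00j], [(0.01+0j),0.03-0.00j,0.00+0.00j]]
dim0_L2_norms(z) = [0.18, 0.26, 0.16]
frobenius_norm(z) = 0.35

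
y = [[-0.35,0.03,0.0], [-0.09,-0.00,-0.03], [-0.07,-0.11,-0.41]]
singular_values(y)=[0.44, 0.35, 0.0]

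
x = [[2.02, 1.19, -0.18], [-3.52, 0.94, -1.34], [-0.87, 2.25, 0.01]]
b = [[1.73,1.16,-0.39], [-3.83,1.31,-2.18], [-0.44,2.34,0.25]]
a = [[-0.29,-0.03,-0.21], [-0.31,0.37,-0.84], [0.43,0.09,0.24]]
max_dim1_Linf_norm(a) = 0.84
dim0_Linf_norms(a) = [0.43, 0.37, 0.84]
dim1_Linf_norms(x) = [2.02, 3.52, 2.25]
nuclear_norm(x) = 7.73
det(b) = 14.89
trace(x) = 2.97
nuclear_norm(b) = 8.61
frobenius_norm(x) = 5.14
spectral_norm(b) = 4.79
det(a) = 0.00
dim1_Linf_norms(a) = [0.29, 0.84, 0.43]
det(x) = 8.82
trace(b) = 3.29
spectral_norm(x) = 4.38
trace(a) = 0.32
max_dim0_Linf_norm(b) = 3.83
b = a + x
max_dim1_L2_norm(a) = 0.97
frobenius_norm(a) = 1.15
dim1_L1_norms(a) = [0.53, 1.52, 0.76]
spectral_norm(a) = 1.07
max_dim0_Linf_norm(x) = 3.52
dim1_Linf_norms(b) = [1.73, 3.83, 2.34]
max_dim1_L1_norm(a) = 1.52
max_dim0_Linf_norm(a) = 0.84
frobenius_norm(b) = 5.60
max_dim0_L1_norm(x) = 6.41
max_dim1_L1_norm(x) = 5.8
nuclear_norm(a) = 1.49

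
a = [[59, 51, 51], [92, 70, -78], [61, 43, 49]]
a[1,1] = 70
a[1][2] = -78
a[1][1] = 70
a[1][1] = 70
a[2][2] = 49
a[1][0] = 92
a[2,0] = 61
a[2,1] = 43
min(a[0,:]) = 51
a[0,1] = 51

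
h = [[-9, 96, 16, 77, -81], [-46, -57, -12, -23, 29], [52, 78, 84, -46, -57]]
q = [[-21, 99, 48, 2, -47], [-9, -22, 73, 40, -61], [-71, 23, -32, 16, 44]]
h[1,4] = 29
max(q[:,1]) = 99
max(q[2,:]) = 44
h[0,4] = -81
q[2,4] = 44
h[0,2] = 16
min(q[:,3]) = 2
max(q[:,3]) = 40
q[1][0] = -9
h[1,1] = -57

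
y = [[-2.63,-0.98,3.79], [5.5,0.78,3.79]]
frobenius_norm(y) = 8.21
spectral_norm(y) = 6.73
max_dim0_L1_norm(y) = 8.13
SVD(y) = [[-0.04, 1.00],[1.00, 0.04]] @ diag([6.727186247136832, 4.71262826842231]) @ [[0.83,0.12,0.54], [-0.51,-0.2,0.83]]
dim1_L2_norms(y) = [4.72, 6.72]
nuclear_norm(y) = 11.44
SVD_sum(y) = [[-0.21,-0.03,-0.14], [5.59,0.82,3.64]] + [[-2.42, -0.95, 3.93], [-0.09, -0.04, 0.15]]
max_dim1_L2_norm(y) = 6.72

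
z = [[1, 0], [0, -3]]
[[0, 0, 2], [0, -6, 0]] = z @ [[0, 0, 2], [0, 2, 0]]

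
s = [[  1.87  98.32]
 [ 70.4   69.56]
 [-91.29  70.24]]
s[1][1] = 69.56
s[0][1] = 98.32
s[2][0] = -91.29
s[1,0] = 70.4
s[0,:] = [1.87, 98.32]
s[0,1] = 98.32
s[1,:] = [70.4, 69.56]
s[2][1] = 70.24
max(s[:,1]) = 98.32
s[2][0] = -91.29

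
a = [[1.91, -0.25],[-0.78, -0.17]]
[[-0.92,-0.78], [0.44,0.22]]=a @ [[-0.51,-0.36], [-0.23,0.35]]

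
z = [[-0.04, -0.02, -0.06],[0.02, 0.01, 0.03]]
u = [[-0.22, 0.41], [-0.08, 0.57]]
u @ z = [[0.02,0.01,0.03],  [0.01,0.01,0.02]]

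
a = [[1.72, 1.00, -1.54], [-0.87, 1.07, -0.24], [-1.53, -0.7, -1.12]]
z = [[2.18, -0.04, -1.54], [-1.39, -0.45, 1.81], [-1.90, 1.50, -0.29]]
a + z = [[3.90, 0.96, -3.08], [-2.26, 0.62, 1.57], [-3.43, 0.80, -1.41]]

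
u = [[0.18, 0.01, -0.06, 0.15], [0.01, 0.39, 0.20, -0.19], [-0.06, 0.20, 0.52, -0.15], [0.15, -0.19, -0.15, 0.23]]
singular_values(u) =[0.78, 0.27, 0.26, 0.0]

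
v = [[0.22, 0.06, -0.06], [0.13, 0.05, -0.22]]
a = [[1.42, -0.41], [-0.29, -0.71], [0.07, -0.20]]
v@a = [[0.29, -0.12], [0.15, -0.04]]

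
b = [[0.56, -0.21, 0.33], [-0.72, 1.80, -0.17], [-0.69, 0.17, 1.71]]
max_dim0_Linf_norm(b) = 1.8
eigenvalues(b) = [(0.59+0j), (1.74+0.26j), (1.74-0.26j)]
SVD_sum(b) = [[0.18, -0.28, -0.11], [-0.89, 1.4, 0.55], [-0.52, 0.82, 0.33]] + [[-0.03, -0.14, 0.31], [0.07, 0.34, -0.76], [-0.13, -0.64, 1.4]] + [[0.41,0.21,0.13], [0.1,0.05,0.03], [-0.03,-0.02,-0.01]]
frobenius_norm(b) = 2.77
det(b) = 1.83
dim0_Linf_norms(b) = [0.72, 1.8, 1.71]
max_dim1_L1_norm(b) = 2.69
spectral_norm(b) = 2.06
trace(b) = 4.07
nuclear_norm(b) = 4.34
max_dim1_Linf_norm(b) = 1.8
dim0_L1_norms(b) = [1.97, 2.18, 2.21]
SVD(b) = [[0.17, 0.19, -0.97], [-0.85, -0.47, -0.24], [-0.5, 0.86, 0.08]] @ diag([2.0625769768407327, 1.7839458966431836, 0.49629955919433577]) @ [[0.51, -0.8, -0.32], [-0.09, -0.41, 0.91], [-0.86, -0.44, -0.28]]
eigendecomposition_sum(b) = [[(0.59+0j),(0.12+0j),(-0.15+0j)],  [(0.39+0j),(0.08+0j),(-0.1+0j)],  [0.30+0.00j,(0.06+0j),-0.08+0.00j]] + [[-0.01+0.12j, -0.17-0.13j, 0.24-0.06j], [(-0.56-0.23j), (0.86-0.62j), (-0.03+1.25j)], [(-0.5+0.27j), 0.05-0.99j, 0.89+0.76j]] + [[(-0.01-0.12j), (-0.17+0.13j), 0.24+0.06j], [(-0.56+0.23j), 0.86+0.62j, -0.03-1.25j], [-0.50-0.27j, 0.05+0.99j, 0.89-0.76j]]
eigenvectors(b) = [[(0.76+0j), 0.04+0.14j, (0.04-0.14j)], [0.51+0.00j, -0.72+0.00j, (-0.72-0j)], [0.39+0.00j, -0.43+0.53j, -0.43-0.53j]]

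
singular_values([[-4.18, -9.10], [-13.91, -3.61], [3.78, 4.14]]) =[16.95, 7.14]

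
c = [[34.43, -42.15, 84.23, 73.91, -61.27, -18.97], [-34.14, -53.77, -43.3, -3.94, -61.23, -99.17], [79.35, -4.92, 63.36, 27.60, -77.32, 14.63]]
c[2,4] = -77.32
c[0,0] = 34.43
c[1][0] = -34.14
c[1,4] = -61.23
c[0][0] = 34.43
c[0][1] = -42.15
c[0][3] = 73.91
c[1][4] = -61.23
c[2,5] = 14.63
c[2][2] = 63.36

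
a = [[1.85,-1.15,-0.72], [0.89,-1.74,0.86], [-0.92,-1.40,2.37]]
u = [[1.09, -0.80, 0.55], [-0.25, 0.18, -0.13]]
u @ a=[[0.8, -0.63, -0.17], [-0.18, 0.16, 0.03]]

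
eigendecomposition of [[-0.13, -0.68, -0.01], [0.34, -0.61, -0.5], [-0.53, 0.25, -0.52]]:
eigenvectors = [[(0.63+0j),0.63-0.00j,(0.58+0j)], [0.10-0.59j,(0.1+0.59j),0.56+0.00j], [(-0.38+0.32j),(-0.38-0.32j),(0.6+0j)]]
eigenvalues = [(-0.23+0.63j), (-0.23-0.63j), (-0.8+0j)]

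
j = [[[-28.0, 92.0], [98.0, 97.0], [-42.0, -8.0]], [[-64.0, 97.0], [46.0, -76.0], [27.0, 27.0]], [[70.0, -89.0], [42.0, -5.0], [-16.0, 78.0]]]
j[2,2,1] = 78.0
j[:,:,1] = [[92.0, 97.0, -8.0], [97.0, -76.0, 27.0], [-89.0, -5.0, 78.0]]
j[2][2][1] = 78.0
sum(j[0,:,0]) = 28.0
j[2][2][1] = 78.0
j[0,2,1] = -8.0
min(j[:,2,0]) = -42.0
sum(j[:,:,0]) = 133.0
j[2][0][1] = -89.0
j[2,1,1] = -5.0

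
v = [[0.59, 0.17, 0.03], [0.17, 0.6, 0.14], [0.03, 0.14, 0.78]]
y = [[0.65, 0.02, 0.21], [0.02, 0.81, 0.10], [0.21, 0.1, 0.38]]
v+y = [[1.24, 0.19, 0.24], [0.19, 1.41, 0.24], [0.24, 0.24, 1.16]]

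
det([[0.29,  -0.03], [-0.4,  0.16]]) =0.034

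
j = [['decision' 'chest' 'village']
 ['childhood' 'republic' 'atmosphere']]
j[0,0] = 'decision'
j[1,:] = ['childhood', 'republic', 'atmosphere']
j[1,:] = ['childhood', 'republic', 'atmosphere']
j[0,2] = 'village'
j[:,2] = ['village', 'atmosphere']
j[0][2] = 'village'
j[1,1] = 'republic'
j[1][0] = 'childhood'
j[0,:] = ['decision', 'chest', 'village']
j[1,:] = ['childhood', 'republic', 'atmosphere']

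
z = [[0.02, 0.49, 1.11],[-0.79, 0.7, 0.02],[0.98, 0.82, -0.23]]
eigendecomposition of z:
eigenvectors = [[-0.59+0.00j, (-0.13-0.58j), (-0.13+0.58j)], [-0.25+0.00j, 0.62+0.00j, 0.62-0.00j], [(0.77+0j), 0.01-0.52j, 0.01+0.52j]]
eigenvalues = [(-1.24+0j), (0.86+0.72j), (0.86-0.72j)]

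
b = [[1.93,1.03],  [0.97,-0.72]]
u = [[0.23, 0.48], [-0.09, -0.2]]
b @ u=[[0.35, 0.72], [0.29, 0.61]]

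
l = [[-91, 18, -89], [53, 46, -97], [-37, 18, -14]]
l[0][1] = 18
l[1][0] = 53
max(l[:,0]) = 53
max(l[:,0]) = 53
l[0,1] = 18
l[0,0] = -91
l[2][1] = 18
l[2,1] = 18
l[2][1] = 18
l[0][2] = -89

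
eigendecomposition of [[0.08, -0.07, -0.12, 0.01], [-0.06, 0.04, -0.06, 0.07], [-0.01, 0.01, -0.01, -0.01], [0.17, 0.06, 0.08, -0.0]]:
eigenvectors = [[0.45+0.30j, (0.45-0.3j), (-0.17+0.06j), (-0.17-0.06j)], [0.22-0.35j, 0.22+0.35j, -0.54-0.02j, -0.54+0.02j], [(-0.09-0.03j), -0.09+0.03j, (0.2+0.1j), (0.2-0.1j)], [0.73+0.00j, (0.73-0j), (0.79+0j), (0.79-0j)]]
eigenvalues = [(0.11+0.04j), (0.11-0.04j), (-0.06+0.02j), (-0.06-0.02j)]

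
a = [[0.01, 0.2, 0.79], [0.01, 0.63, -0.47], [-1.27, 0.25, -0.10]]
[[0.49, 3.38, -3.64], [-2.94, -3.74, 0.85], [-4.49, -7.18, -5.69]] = a @ [[2.71, 4.8, 4.45],[-3.59, -2.41, -1.85],[1.5, 4.83, -4.2]]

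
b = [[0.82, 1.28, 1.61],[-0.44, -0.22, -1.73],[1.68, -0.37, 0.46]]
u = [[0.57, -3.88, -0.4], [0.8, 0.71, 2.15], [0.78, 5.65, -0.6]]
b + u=[[1.39, -2.60, 1.21], [0.36, 0.49, 0.42], [2.46, 5.28, -0.14]]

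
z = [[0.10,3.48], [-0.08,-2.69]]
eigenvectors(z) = [[1.00,-0.79], [-0.03,0.61]]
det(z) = 0.01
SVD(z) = [[-0.79, 0.61], [0.61, 0.79]] @ diag([4.4003290145888965, 0.0021362038994891183]) @ [[-0.03, -1.00], [-1.00, 0.03]]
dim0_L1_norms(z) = [0.18, 6.17]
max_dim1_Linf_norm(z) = 3.48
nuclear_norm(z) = 4.40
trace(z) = -2.59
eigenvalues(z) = [-0.0, -2.59]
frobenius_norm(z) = 4.40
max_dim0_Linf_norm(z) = 3.48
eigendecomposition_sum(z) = [[-0.00, -0.0],[0.00, 0.0]] + [[0.1, 3.48], [-0.08, -2.69]]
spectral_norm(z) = 4.40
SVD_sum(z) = [[0.10, 3.48], [-0.08, -2.69]] + [[-0.00, 0.0], [-0.00, 0.0]]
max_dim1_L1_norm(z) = 3.58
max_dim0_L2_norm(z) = 4.4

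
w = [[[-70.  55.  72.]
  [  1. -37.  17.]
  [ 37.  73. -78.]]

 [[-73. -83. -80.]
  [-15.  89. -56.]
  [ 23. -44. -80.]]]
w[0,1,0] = 1.0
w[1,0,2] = -80.0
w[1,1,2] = -56.0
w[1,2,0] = 23.0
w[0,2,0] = 37.0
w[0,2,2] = -78.0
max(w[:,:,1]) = 89.0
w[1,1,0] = -15.0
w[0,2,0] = 37.0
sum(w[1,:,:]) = -319.0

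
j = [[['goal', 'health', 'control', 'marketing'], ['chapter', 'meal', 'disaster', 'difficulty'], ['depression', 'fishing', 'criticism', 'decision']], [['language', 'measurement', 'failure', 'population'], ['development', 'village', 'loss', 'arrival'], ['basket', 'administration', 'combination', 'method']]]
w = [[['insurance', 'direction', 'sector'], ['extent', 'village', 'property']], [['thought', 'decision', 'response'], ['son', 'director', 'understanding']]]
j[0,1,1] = 'meal'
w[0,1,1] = 'village'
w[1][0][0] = 'thought'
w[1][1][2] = 'understanding'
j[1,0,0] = 'language'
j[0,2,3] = 'decision'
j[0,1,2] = 'disaster'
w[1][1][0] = 'son'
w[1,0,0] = 'thought'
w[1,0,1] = 'decision'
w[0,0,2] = 'sector'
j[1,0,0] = 'language'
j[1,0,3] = 'population'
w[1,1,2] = 'understanding'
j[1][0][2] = 'failure'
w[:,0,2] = ['sector', 'response']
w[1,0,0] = 'thought'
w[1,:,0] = ['thought', 'son']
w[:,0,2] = ['sector', 'response']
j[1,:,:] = [['language', 'measurement', 'failure', 'population'], ['development', 'village', 'loss', 'arrival'], ['basket', 'administration', 'combination', 'method']]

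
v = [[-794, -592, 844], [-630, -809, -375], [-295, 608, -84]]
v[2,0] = -295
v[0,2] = 844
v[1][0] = -630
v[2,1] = 608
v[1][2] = -375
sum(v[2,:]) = 229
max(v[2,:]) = 608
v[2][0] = -295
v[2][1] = 608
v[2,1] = 608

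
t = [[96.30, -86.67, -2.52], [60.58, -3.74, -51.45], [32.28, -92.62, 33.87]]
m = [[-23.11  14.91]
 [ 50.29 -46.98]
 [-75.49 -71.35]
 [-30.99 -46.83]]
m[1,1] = -46.98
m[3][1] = -46.83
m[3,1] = -46.83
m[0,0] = -23.11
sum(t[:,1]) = -183.03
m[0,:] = [-23.11, 14.91]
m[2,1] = -71.35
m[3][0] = -30.99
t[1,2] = -51.45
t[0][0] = 96.3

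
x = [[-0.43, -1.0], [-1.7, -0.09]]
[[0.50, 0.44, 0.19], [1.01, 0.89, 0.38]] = x @ [[-0.58, -0.51, -0.22], [-0.25, -0.22, -0.10]]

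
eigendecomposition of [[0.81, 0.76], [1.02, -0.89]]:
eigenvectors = [[0.90, -0.34], [0.44, 0.94]]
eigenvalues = [1.18, -1.26]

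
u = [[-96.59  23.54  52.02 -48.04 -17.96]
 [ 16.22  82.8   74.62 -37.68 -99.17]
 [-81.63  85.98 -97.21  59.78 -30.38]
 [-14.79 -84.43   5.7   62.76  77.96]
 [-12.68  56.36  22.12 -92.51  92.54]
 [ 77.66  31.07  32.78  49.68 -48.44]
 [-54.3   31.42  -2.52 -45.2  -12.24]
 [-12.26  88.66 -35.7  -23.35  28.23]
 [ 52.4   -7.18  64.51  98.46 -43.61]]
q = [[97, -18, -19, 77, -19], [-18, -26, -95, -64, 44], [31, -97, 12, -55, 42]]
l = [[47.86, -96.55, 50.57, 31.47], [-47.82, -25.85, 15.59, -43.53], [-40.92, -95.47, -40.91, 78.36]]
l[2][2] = -40.91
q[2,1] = -97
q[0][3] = 77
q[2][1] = -97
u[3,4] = 77.96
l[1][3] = -43.53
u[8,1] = -7.18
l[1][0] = -47.82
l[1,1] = -25.85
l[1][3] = -43.53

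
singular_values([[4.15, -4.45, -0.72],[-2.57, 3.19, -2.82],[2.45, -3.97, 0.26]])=[8.72, 2.74, 0.71]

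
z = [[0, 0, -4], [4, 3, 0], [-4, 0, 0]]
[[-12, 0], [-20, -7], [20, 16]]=z @[[-5, -4], [0, 3], [3, 0]]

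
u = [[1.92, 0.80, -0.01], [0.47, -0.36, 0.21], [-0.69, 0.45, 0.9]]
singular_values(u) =[2.18, 1.09, 0.53]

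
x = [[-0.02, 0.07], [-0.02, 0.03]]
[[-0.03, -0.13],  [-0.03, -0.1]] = x @ [[1.00, 4.0], [-0.20, -0.70]]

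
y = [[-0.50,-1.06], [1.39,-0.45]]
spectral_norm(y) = 1.48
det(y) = 1.70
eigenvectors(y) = [[0.01-0.66j, (0.01+0.66j)], [(-0.75+0j), (-0.75-0j)]]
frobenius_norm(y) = 1.87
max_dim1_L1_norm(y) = 1.84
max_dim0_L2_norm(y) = 1.48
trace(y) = -0.95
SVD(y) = [[-0.26, 0.97], [0.97, 0.26]] @ diag([1.4807515270298777, 1.1469851416643049]) @ [[0.99, -0.11], [-0.11, -0.99]]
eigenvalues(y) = [(-0.48+1.21j), (-0.48-1.21j)]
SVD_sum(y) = [[-0.38, 0.04], [1.42, -0.16]] + [[-0.12, -1.1], [-0.03, -0.29]]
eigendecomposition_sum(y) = [[(-0.25+0.6j), (-0.53-0.21j)], [0.70+0.27j, -0.22+0.61j]] + [[(-0.25-0.6j), (-0.53+0.21j)], [0.70-0.27j, (-0.22-0.61j)]]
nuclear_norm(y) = 2.63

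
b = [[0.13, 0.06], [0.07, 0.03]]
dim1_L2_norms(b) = [0.14, 0.08]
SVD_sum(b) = [[0.13,0.06], [0.07,0.03]] + [[-0.0, 0.00], [0.0, -0.0]]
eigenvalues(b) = [0.16, -0.0]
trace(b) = 0.16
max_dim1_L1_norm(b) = 0.19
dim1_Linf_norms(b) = [0.13, 0.07]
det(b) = -0.00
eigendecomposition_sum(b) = [[0.13, 0.06], [0.07, 0.03]] + [[-0.0, 0.00], [0.00, -0.0]]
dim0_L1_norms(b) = [0.2, 0.09]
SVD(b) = [[-0.88, -0.47], [-0.47, 0.88]] @ diag([0.16216219504369062, 0.00184999962487664]) @ [[-0.91, -0.41], [0.41, -0.91]]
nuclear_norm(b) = 0.16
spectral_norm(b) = 0.16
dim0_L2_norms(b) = [0.15, 0.07]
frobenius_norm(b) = 0.16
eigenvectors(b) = [[0.88, -0.41], [0.47, 0.91]]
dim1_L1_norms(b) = [0.19, 0.1]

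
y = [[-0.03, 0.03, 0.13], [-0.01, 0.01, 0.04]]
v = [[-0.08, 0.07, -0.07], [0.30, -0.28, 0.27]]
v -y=[[-0.05, 0.04, -0.20], [0.31, -0.29, 0.23]]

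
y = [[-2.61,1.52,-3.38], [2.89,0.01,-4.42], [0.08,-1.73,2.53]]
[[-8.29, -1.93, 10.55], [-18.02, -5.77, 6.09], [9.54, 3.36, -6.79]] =y@[[-1.46, -0.77, -0.91], [-1.02, -0.81, 1.0], [3.12, 0.8, -1.97]]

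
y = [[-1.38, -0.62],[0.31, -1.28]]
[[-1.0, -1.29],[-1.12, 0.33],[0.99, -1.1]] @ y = [[0.98, 2.27],  [1.65, 0.27],  [-1.71, 0.79]]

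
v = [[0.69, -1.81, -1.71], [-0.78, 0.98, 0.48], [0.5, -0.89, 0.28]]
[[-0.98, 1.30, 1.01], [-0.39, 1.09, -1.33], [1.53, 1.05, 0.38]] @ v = [[-1.19, 2.15, 2.58], [-1.78, 2.96, 0.82], [0.43, -2.08, -2.01]]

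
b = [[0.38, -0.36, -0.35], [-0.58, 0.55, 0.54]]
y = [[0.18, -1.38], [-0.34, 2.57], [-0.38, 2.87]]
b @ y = [[0.32, -2.45], [-0.50, 3.76]]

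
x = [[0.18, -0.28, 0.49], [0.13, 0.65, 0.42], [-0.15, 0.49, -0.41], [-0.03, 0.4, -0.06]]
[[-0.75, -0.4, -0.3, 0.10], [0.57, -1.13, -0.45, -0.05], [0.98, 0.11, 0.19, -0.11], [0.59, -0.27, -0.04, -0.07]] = x @[[-0.44, -0.64, -0.01, 1.31],  [1.36, -0.90, -0.22, -0.12],  [-0.6, -1.1, -0.73, -0.35]]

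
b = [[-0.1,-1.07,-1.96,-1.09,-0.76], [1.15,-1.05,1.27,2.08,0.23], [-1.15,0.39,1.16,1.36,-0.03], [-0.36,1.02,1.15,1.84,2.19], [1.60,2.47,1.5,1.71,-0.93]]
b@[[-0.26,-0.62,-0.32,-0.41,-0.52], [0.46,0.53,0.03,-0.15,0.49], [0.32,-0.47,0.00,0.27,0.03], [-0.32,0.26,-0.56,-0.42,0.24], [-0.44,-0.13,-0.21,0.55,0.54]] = [[-0.41, 0.23, 0.77, -0.29, -1.2], [-1.14, -1.36, -1.61, -0.72, -0.45], [0.43, 0.73, -0.38, 0.14, 1.13], [-0.62, 0.42, -1.34, 0.74, 2.35], [1.06, 0.18, -1.20, -1.85, 0.33]]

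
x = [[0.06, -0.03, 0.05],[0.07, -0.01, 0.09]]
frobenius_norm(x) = 0.14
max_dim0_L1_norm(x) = 0.14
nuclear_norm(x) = 0.16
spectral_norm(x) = 0.14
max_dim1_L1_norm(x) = 0.17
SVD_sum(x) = [[0.05, -0.01, 0.06], [0.07, -0.02, 0.08]] + [[0.01, -0.02, -0.01], [-0.00, 0.01, 0.01]]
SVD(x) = [[-0.58, -0.81], [-0.81, 0.58]] @ diag([0.1398311937879645, 0.023393102484123764]) @ [[-0.66,0.18,-0.73], [-0.34,0.79,0.50]]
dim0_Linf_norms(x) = [0.07, 0.03, 0.09]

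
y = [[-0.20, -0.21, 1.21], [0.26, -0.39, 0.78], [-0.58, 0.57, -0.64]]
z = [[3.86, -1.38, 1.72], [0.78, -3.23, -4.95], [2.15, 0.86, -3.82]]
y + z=[[3.66, -1.59, 2.93], [1.04, -3.62, -4.17], [1.57, 1.43, -4.46]]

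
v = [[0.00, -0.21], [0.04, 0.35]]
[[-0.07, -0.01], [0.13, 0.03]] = v @ [[0.17,0.45], [0.34,0.04]]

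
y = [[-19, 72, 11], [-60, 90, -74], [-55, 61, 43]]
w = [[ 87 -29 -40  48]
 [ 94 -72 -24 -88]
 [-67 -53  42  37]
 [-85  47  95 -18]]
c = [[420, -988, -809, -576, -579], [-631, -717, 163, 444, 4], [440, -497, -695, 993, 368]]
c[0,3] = -576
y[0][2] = 11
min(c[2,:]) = -695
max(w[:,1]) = 47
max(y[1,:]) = 90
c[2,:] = [440, -497, -695, 993, 368]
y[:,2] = [11, -74, 43]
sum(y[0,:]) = 64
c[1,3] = 444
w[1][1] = -72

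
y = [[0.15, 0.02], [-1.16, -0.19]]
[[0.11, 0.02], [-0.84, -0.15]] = y @ [[0.72, 0.01], [0.01, 0.71]]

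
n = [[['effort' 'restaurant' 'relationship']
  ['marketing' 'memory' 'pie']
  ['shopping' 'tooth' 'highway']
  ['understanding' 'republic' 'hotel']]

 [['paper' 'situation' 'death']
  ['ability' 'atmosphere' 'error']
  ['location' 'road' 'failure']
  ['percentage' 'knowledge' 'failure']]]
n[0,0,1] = 'restaurant'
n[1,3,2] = 'failure'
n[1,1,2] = 'error'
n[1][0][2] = 'death'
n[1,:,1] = ['situation', 'atmosphere', 'road', 'knowledge']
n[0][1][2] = 'pie'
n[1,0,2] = 'death'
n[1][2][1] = 'road'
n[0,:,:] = [['effort', 'restaurant', 'relationship'], ['marketing', 'memory', 'pie'], ['shopping', 'tooth', 'highway'], ['understanding', 'republic', 'hotel']]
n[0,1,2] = 'pie'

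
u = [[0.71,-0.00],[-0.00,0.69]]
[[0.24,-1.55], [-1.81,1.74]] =u @ [[0.34, -2.18], [-2.62, 2.52]]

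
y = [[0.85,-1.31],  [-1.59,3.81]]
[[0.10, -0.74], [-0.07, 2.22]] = y @[[0.26, 0.09], [0.09, 0.62]]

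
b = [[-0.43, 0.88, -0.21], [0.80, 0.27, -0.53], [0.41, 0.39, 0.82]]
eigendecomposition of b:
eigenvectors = [[0.83+0.00j,  0.04+0.39j,  (0.04-0.39j)], [(-0.55+0j),  -0.02+0.59j,  -0.02-0.59j], [(-0.07+0j),  0.70+0.00j,  0.70-0.00j]]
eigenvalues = [(-1+0j), (0.83+0.56j), (0.83-0.56j)]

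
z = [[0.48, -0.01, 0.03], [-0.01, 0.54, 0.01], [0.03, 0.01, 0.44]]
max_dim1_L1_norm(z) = 0.56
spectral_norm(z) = 0.54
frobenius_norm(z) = 0.85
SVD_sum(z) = [[0.01,-0.07,-0.00], [-0.07,0.53,0.03], [-0.00,0.03,0.0]] + [[0.38,  0.04,  0.21],[0.04,  0.0,  0.02],[0.21,  0.02,  0.12]] + [[0.1, 0.02, -0.17], [0.02, 0.01, -0.04], [-0.17, -0.04, 0.32]]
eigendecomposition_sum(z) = [[0.10, 0.02, -0.17], [0.02, 0.01, -0.04], [-0.17, -0.04, 0.32]] + [[0.38, 0.04, 0.21], [0.04, 0.00, 0.02], [0.21, 0.02, 0.12]] + [[0.01,-0.07,-0.0], [-0.07,0.53,0.03], [-0.0,0.03,0.00]]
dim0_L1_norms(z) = [0.52, 0.56, 0.48]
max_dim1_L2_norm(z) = 0.54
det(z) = 0.11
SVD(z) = [[-0.13, -0.87, -0.47],[0.99, -0.09, -0.11],[0.06, -0.48, 0.87]] @ diag([0.5419191128305746, 0.4956970763816796, 0.4223838107877456]) @ [[-0.13, 0.99, 0.06], [-0.87, -0.09, -0.48], [-0.47, -0.11, 0.87]]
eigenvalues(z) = [0.42, 0.5, 0.54]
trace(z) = 1.46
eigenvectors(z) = [[-0.47, -0.87, -0.13],[-0.11, -0.09, 0.99],[0.87, -0.48, 0.06]]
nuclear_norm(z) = 1.46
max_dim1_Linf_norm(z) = 0.54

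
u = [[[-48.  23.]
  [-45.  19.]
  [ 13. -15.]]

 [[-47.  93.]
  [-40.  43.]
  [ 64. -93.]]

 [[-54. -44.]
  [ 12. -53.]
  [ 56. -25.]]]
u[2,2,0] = 56.0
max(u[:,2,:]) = 64.0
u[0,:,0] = [-48.0, -45.0, 13.0]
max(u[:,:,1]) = 93.0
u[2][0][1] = -44.0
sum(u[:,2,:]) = 0.0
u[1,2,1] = -93.0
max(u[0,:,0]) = 13.0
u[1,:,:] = [[-47.0, 93.0], [-40.0, 43.0], [64.0, -93.0]]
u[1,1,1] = 43.0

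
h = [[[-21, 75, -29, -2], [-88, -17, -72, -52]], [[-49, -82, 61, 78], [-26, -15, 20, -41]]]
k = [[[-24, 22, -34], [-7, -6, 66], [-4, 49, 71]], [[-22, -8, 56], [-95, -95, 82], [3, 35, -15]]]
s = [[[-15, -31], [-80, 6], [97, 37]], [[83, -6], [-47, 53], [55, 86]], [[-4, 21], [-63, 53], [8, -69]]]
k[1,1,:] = [-95, -95, 82]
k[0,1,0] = -7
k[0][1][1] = -6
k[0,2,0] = -4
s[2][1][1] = 53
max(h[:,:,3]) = 78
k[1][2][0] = 3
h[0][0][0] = -21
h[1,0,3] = 78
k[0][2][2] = 71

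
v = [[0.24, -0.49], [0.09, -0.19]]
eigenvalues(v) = [0.07, -0.02]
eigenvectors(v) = [[0.95, 0.88], [0.33, 0.47]]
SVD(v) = [[-0.93, -0.36], [-0.36, 0.93]] @ diag([0.5847165287570782, 0.0025653456439627574]) @ [[-0.44, 0.90], [-0.9, -0.44]]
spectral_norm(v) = 0.58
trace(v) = 0.05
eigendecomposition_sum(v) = [[0.2, -0.38],[0.07, -0.13]] + [[0.04, -0.11], [0.02, -0.06]]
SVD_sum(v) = [[0.24, -0.49],[0.09, -0.19]] + [[0.0, 0.0], [-0.00, -0.00]]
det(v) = -0.00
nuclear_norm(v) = 0.59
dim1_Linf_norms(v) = [0.49, 0.19]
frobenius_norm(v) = 0.58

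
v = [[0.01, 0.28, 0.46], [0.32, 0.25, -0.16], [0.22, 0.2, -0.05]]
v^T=[[0.01, 0.32, 0.22],[0.28, 0.25, 0.2],[0.46, -0.16, -0.05]]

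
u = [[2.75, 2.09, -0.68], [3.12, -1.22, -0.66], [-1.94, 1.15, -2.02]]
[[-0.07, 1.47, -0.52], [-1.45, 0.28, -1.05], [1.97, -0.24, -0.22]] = u @ [[-0.4, 0.26, -0.20],[0.37, 0.39, 0.14],[-0.38, 0.09, 0.38]]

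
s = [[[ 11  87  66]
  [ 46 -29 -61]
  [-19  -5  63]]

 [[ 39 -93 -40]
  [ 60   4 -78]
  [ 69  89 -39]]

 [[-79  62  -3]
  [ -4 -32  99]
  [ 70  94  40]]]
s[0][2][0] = -19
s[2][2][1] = 94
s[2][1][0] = -4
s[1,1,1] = 4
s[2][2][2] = 40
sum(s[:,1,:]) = 5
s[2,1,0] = -4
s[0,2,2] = 63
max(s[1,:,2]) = -39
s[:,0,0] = [11, 39, -79]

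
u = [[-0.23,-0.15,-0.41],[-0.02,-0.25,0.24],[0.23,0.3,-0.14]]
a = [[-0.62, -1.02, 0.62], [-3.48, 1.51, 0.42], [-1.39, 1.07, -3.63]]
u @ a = [[1.23, -0.43, 1.28], [0.55, -0.1, -0.99], [-0.99, 0.07, 0.78]]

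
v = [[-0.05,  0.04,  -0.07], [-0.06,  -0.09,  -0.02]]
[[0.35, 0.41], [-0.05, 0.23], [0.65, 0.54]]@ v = [[-0.04, -0.02, -0.03], [-0.01, -0.02, -0.0], [-0.06, -0.02, -0.06]]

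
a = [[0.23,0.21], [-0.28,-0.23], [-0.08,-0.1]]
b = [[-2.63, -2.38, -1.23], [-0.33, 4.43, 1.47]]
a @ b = [[-0.67, 0.38, 0.03], [0.81, -0.35, 0.01], [0.24, -0.25, -0.05]]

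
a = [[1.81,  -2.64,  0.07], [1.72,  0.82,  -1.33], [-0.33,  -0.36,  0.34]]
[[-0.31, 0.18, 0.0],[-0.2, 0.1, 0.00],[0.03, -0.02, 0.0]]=a @ [[-0.13, 0.07, 0.00], [0.03, -0.02, -0.0], [0.00, -0.0, -0.0]]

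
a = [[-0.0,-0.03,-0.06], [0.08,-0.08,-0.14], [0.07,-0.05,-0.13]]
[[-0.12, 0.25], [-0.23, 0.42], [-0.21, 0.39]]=a @ [[0.68, -2.02], [0.39, -0.13], [1.83, -4.05]]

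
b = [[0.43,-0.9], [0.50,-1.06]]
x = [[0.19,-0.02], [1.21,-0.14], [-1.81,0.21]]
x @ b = [[0.07, -0.15], [0.45, -0.94], [-0.67, 1.41]]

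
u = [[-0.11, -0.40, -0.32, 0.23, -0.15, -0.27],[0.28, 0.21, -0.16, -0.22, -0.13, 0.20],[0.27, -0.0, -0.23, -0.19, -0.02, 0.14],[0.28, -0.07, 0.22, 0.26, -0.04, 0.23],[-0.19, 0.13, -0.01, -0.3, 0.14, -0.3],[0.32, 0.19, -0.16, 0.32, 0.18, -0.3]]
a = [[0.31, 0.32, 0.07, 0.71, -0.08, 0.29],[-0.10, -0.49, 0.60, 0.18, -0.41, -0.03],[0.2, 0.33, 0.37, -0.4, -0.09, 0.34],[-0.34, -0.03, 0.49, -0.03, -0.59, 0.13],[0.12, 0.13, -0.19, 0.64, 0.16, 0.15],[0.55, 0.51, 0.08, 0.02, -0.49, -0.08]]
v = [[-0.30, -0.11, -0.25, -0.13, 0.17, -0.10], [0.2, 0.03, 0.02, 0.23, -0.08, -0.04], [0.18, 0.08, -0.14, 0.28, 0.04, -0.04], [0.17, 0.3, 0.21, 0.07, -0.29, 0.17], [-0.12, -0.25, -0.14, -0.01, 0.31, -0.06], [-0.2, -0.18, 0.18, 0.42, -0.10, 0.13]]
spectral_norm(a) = 1.24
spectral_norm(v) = 0.83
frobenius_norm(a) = 2.06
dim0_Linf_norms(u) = [0.32, 0.4, 0.32, 0.32, 0.18, 0.3]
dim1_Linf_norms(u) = [0.4, 0.28, 0.27, 0.28, 0.3, 0.32]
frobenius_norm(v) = 1.12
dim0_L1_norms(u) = [1.45, 1.0, 1.1, 1.52, 0.66, 1.44]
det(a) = -0.00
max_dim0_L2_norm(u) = 0.63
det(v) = 0.00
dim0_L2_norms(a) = [0.76, 0.85, 0.89, 1.05, 0.89, 0.5]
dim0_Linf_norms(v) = [0.3, 0.3, 0.25, 0.42, 0.31, 0.17]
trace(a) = 0.24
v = u @ a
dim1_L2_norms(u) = [0.65, 0.5, 0.43, 0.5, 0.5, 0.62]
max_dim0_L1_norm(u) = 1.52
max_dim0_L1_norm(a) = 1.98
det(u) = 0.00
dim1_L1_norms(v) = [1.06, 0.6, 0.76, 1.21, 0.89, 1.21]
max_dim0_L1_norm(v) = 1.17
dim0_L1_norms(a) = [1.62, 1.81, 1.8, 1.98, 1.82, 1.02]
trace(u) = -0.03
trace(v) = 0.10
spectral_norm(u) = 0.77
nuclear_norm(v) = 2.13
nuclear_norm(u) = 2.84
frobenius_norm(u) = 1.32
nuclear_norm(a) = 4.26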